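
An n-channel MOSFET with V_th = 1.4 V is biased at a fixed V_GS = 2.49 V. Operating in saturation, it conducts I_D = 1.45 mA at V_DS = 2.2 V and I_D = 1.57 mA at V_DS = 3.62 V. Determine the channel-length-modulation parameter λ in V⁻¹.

With V_GS fixed, I_D ∝ (1 + λ V_DS) in saturation, so I_D2/I_D1 = (1 + λ V_DS2)/(1 + λ V_DS1).
1.57/1.45 = 1.083 = (1 + 3.62 λ)/(1 + 2.2 λ).
Solving: λ (I_D1 V_DS2 − I_D2 V_DS1) = I_D2 − I_D1, so λ = (1.57 − 1.45) / (1.45 × 3.62 − 1.57 × 2.2) = 0.12 / 1.79 = 0.0669 V⁻¹.

λ = 0.0669 V⁻¹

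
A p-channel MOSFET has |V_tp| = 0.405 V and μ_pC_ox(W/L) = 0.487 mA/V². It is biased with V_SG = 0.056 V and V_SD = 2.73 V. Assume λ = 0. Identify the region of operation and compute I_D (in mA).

Cutoff; I_D = 0 mA

V_SG = 0.056 V < |V_tp| = 0.405 V, so the transistor is in cutoff.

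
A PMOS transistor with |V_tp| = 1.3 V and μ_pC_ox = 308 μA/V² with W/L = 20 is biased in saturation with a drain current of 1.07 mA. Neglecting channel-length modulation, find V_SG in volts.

k_p = μ_pC_ox · (W/L) = 6.16 mA/V².
In saturation I_D = ½ k_p (V_SG − |V_tp|)², so V_SG − |V_tp| = √(2 I_D / k_p) = √(2 × 1.07 / 6.16) = 0.589 V.
V_SG = 1.3 + 0.589 = 1.89 V.

V_SG = 1.89 V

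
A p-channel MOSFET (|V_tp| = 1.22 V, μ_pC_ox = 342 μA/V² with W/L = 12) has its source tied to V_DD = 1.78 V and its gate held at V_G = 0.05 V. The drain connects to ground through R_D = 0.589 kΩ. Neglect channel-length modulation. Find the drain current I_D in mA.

I_D = 0.534 mA

V_SG = V_DD − V_G = 1.78 − 0.05 = 1.73 V, so V_ov = 1.73 − 1.22 = 0.51 V.
k_p = μ_pC_ox · (W/L) = 4.104 mA/V².
Assume saturation: I_D = ½ k_p V_ov² = 0.5 × 4.104 × 0.51² = 0.534 mA, giving V_SD = V_DD − I_D R_D = 1.78 − 0.534 × 0.589 = 1.47 V.
V_SD = 1.47 V ≥ V_ov = 0.51 V, confirming saturation.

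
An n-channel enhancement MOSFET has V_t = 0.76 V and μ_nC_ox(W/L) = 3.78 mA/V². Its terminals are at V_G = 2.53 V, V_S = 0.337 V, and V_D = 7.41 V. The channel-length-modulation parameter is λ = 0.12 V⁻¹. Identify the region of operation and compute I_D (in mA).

V_GS = V_G − V_S = 2.53 − 0.337 = 2.19 V; V_DS = V_D − V_S = 7.41 − 0.337 = 7.07 V.
V_ov = V_GS − V_t = 2.19 − 0.76 = 1.43 V.
Since V_DS = 7.07 V ≥ V_ov = 1.43 V, the device is in saturation.
I_D = ½ k_n V_ov² (1 + λ V_DS) = 0.5 × 3.78 × 1.43² × (1 + 0.12 × 7.07) = 7.18 mA.

Saturation; I_D = 7.18 mA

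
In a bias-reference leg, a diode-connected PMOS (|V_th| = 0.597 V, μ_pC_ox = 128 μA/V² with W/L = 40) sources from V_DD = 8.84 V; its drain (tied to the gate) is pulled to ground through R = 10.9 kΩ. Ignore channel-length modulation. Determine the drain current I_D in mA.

I_D = 0.708 mA

With gate tied to drain, V_SG = V_SD ≥ V_SG − |V_th|, so the device is in saturation.
k_p = μ_pC_ox · (W/L) = 5.12 mA/V².
KCL at the drain: ½ k_p (V_SG − |V_th|)² = (V_DD − V_SG)/R.
Let x = V_SG − 0.597. Then 27.9 x² + x − 8.243 = 0, giving x = 0.526 V (positive root), so V_SG = 1.12 V.
I_D = (V_DD − V_SG)/R = (8.84 − 1.12) / 10.9 = 0.708 mA.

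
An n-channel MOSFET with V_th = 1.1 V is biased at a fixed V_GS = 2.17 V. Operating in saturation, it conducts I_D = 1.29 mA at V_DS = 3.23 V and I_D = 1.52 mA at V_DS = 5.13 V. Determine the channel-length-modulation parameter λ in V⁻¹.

λ = 0.135 V⁻¹

With V_GS fixed, I_D ∝ (1 + λ V_DS) in saturation, so I_D2/I_D1 = (1 + λ V_DS2)/(1 + λ V_DS1).
1.52/1.29 = 1.178 = (1 + 5.13 λ)/(1 + 3.23 λ).
Solving: λ (I_D1 V_DS2 − I_D2 V_DS1) = I_D2 − I_D1, so λ = (1.52 − 1.29) / (1.29 × 5.13 − 1.52 × 3.23) = 0.23 / 1.71 = 0.135 V⁻¹.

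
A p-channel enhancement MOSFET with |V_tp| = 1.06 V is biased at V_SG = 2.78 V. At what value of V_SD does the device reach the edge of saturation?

V_SD,sat = 1.72 V

The boundary between triode and saturation is V_SD = V_SG − |V_tp| = V_ov.
V_ov = 2.78 − 1.06 = 1.72 V.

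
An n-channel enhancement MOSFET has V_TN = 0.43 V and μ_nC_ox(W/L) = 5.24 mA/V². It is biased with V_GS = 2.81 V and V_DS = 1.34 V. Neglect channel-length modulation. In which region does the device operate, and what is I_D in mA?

Triode; I_D = 12.0 mA

V_ov = V_GS − V_TN = 2.81 − 0.43 = 2.38 V.
Since V_DS = 1.34 V < V_ov = 2.38 V, the device is in the triode region.
I_D = k_n [V_ov · V_DS − ½ V_DS²] = 5.24 × [2.38 × 1.34 − 0.5 × 1.34²] = 12 mA.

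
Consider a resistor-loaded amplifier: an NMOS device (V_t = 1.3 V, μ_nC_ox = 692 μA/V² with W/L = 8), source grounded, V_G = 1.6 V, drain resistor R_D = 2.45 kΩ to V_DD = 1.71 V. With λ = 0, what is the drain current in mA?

V_GS = V_G = 1.6 V, so V_ov = 1.6 − 1.3 = 0.3 V.
k_n = μ_nC_ox · (W/L) = 5.536 mA/V².
Assume saturation: I_D = ½ k_n V_ov² = 0.5 × 5.536 × 0.3² = 0.249 mA, giving V_DS = V_DD − I_D R_D = 1.71 − 0.249 × 2.45 = 1.1 V.
V_DS = 1.1 V ≥ V_ov = 0.3 V, confirming saturation.

I_D = 0.249 mA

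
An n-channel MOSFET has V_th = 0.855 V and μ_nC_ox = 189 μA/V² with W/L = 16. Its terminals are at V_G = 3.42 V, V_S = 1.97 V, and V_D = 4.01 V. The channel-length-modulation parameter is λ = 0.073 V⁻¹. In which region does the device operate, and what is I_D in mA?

Saturation; I_D = 0.615 mA

V_GS = V_G − V_S = 3.42 − 1.97 = 1.45 V; V_DS = V_D − V_S = 4.01 − 1.97 = 2.04 V.
k_n = μ_nC_ox · (W/L) = 3.024 mA/V².
V_ov = V_GS − V_th = 1.45 − 0.855 = 0.595 V.
Since V_DS = 2.04 V ≥ V_ov = 0.595 V, the device is in saturation.
I_D = ½ k_n V_ov² (1 + λ V_DS) = 0.5 × 3.024 × 0.595² × (1 + 0.073 × 2.04) = 0.615 mA.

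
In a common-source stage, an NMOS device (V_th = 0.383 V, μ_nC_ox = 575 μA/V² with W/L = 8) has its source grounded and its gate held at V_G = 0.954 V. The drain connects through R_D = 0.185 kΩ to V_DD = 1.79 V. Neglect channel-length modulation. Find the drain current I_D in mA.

I_D = 0.750 mA

V_GS = V_G = 0.954 V, so V_ov = 0.954 − 0.383 = 0.571 V.
k_n = μ_nC_ox · (W/L) = 4.6 mA/V².
Assume saturation: I_D = ½ k_n V_ov² = 0.5 × 4.6 × 0.571² = 0.75 mA, giving V_DS = V_DD − I_D R_D = 1.79 − 0.75 × 0.185 = 1.65 V.
V_DS = 1.65 V ≥ V_ov = 0.571 V, confirming saturation.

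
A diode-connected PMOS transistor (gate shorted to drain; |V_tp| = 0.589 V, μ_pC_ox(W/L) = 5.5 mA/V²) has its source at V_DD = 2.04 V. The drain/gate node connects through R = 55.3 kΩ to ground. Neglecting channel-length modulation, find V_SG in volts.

V_SG = 0.683 V

With gate tied to drain, V_SG = V_SD ≥ V_SG − |V_tp|, so the device is in saturation.
KCL at the drain: ½ k_p (V_SG − |V_tp|)² = (V_DD − V_SG)/R.
Let x = V_SG − 0.589. Then 152 x² + x − 1.451 = 0, giving x = 0.0944 V (positive root), so V_SG = 0.683 V.
I_D = (V_DD − V_SG)/R = (2.04 − 0.683) / 55.3 = 0.0245 mA.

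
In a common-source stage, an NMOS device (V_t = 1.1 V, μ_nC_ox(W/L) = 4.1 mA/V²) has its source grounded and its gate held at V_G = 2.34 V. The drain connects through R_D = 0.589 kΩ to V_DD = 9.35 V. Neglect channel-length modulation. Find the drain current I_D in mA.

V_GS = V_G = 2.34 V, so V_ov = 2.34 − 1.1 = 1.24 V.
Assume saturation: I_D = ½ k_n V_ov² = 0.5 × 4.1 × 1.24² = 3.15 mA, giving V_DS = V_DD − I_D R_D = 9.35 − 3.15 × 0.589 = 7.49 V.
V_DS = 7.49 V ≥ V_ov = 1.24 V, confirming saturation.

I_D = 3.15 mA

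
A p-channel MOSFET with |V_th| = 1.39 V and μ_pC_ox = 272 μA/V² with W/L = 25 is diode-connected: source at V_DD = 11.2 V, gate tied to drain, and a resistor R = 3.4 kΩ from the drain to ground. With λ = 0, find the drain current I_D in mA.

With gate tied to drain, V_SG = V_SD ≥ V_SG − |V_th|, so the device is in saturation.
k_p = μ_pC_ox · (W/L) = 6.8 mA/V².
KCL at the drain: ½ k_p (V_SG − |V_th|)² = (V_DD − V_SG)/R.
Let x = V_SG − 1.39. Then 11.6 x² + x − 9.81 = 0, giving x = 0.879 V (positive root), so V_SG = 2.27 V.
I_D = (V_DD − V_SG)/R = (11.2 − 2.27) / 3.4 = 2.63 mA.

I_D = 2.63 mA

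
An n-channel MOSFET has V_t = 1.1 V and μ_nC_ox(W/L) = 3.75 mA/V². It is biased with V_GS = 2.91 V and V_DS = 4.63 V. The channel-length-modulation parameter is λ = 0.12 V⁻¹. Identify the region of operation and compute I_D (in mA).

V_ov = V_GS − V_t = 2.91 − 1.1 = 1.81 V.
Since V_DS = 4.63 V ≥ V_ov = 1.81 V, the device is in saturation.
I_D = ½ k_n V_ov² (1 + λ V_DS) = 0.5 × 3.75 × 1.81² × (1 + 0.12 × 4.63) = 9.56 mA.

Saturation; I_D = 9.56 mA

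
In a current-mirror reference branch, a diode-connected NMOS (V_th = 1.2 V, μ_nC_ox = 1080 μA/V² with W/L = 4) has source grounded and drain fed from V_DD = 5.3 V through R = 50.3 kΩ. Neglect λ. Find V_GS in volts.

V_GS = 1.39 V

With gate tied to drain, V_GS = V_DS ≥ V_GS − V_th, so the device is in saturation.
k_n = μ_nC_ox · (W/L) = 4.32 mA/V².
KCL at the drain: ½ k_n (V_GS − V_th)² = (V_DD − V_GS)/R.
Let x = V_GS − 1.2. Then 109 x² + x − 4.1 = 0, giving x = 0.19 V (positive root), so V_GS = 1.39 V.
I_D = (V_DD − V_GS)/R = (5.3 − 1.39) / 50.3 = 0.0777 mA.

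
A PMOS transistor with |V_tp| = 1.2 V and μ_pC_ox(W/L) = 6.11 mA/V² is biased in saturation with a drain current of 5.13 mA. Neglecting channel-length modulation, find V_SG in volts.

In saturation I_D = ½ k_p (V_SG − |V_tp|)², so V_SG − |V_tp| = √(2 I_D / k_p) = √(2 × 5.13 / 6.11) = 1.3 V.
V_SG = 1.2 + 1.3 = 2.5 V.

V_SG = 2.50 V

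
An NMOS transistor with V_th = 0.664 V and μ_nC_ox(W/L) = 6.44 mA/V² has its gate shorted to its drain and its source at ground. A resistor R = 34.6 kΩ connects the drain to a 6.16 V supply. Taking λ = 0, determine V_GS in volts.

With gate tied to drain, V_GS = V_DS ≥ V_GS − V_th, so the device is in saturation.
KCL at the drain: ½ k_n (V_GS − V_th)² = (V_DD − V_GS)/R.
Let x = V_GS − 0.664. Then 111 x² + x − 5.496 = 0, giving x = 0.218 V (positive root), so V_GS = 0.882 V.
I_D = (V_DD − V_GS)/R = (6.16 − 0.882) / 34.6 = 0.153 mA.

V_GS = 0.882 V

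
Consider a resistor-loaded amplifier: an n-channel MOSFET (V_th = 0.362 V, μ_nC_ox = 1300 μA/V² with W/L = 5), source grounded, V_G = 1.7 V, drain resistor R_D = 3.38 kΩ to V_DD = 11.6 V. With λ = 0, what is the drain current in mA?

I_D = 3.30 mA

V_GS = V_G = 1.7 V, so V_ov = 1.7 − 0.362 = 1.34 V.
k_n = μ_nC_ox · (W/L) = 6.5 mA/V².
Assume saturation: I_D = ½ k_n V_ov² = 0.5 × 6.5 × 1.34² = 5.82 mA, giving V_DS = V_DD − I_D R_D = 11.6 − 5.82 × 3.38 = -8.07 V.
But -8.07 V < V_ov = 1.34 V, so the device is actually in triode.
In triode I_D = k_n[V_ov V_DS − ½ V_DS²] and I_D = (V_DD − V_DS)/R_D. Equating: 11 V_DS² − 30.4 V_DS + 11.6 = 0, giving V_DS = 0.457 V (the root below V_ov).
I_D = (11.6 − 0.457) / 3.38 = 3.3 mA.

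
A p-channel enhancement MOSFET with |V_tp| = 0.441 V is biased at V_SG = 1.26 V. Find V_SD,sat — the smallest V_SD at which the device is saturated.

V_SD,sat = 0.819 V

The boundary between triode and saturation is V_SD = V_SG − |V_tp| = V_ov.
V_ov = 1.26 − 0.441 = 0.819 V.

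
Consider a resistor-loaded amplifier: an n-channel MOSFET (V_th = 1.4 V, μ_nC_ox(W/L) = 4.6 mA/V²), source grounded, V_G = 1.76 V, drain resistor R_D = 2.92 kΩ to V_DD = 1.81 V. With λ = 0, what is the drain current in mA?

V_GS = V_G = 1.76 V, so V_ov = 1.76 − 1.4 = 0.36 V.
Assume saturation: I_D = ½ k_n V_ov² = 0.5 × 4.6 × 0.36² = 0.298 mA, giving V_DS = V_DD − I_D R_D = 1.81 − 0.298 × 2.92 = 0.94 V.
V_DS = 0.94 V ≥ V_ov = 0.36 V, confirming saturation.

I_D = 0.298 mA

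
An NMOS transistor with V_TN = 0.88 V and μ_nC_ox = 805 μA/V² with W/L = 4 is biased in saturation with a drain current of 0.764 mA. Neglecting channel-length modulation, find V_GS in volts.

k_n = μ_nC_ox · (W/L) = 3.22 mA/V².
In saturation I_D = ½ k_n (V_GS − V_TN)², so V_GS − V_TN = √(2 I_D / k_n) = √(2 × 0.764 / 3.22) = 0.689 V.
V_GS = 0.88 + 0.689 = 1.57 V.

V_GS = 1.57 V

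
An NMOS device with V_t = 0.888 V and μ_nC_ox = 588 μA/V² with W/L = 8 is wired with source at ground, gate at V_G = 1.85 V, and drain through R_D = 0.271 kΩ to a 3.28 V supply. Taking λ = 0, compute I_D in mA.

I_D = 2.18 mA

V_GS = V_G = 1.85 V, so V_ov = 1.85 − 0.888 = 0.962 V.
k_n = μ_nC_ox · (W/L) = 4.704 mA/V².
Assume saturation: I_D = ½ k_n V_ov² = 0.5 × 4.704 × 0.962² = 2.18 mA, giving V_DS = V_DD − I_D R_D = 3.28 − 2.18 × 0.271 = 2.69 V.
V_DS = 2.69 V ≥ V_ov = 0.962 V, confirming saturation.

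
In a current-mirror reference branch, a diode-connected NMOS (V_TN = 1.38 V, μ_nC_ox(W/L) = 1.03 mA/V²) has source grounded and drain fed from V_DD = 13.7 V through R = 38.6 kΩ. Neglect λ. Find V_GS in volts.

With gate tied to drain, V_GS = V_DS ≥ V_GS − V_TN, so the device is in saturation.
KCL at the drain: ½ k_n (V_GS − V_TN)² = (V_DD − V_GS)/R.
Let x = V_GS − 1.38. Then 19.9 x² + x − 12.32 = 0, giving x = 0.762 V (positive root), so V_GS = 2.14 V.
I_D = (V_DD − V_GS)/R = (13.7 − 2.14) / 38.6 = 0.299 mA.

V_GS = 2.14 V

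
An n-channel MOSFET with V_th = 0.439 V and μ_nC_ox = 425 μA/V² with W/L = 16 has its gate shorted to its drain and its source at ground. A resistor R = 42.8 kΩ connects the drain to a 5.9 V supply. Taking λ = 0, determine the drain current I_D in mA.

I_D = 0.123 mA

With gate tied to drain, V_GS = V_DS ≥ V_GS − V_th, so the device is in saturation.
k_n = μ_nC_ox · (W/L) = 6.8 mA/V².
KCL at the drain: ½ k_n (V_GS − V_th)² = (V_DD − V_GS)/R.
Let x = V_GS − 0.439. Then 146 x² + x − 5.461 = 0, giving x = 0.19 V (positive root), so V_GS = 0.629 V.
I_D = (V_DD − V_GS)/R = (5.9 − 0.629) / 42.8 = 0.123 mA.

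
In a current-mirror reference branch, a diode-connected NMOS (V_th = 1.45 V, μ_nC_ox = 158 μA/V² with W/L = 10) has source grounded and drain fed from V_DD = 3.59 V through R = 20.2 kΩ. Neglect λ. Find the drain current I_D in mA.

I_D = 0.0893 mA

With gate tied to drain, V_GS = V_DS ≥ V_GS − V_th, so the device is in saturation.
k_n = μ_nC_ox · (W/L) = 1.58 mA/V².
KCL at the drain: ½ k_n (V_GS − V_th)² = (V_DD − V_GS)/R.
Let x = V_GS − 1.45. Then 16 x² + x − 2.14 = 0, giving x = 0.336 V (positive root), so V_GS = 1.79 V.
I_D = (V_DD − V_GS)/R = (3.59 − 1.79) / 20.2 = 0.0893 mA.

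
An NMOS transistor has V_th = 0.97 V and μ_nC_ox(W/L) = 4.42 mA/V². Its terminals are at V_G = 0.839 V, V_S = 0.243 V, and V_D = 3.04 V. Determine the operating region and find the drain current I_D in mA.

Cutoff; I_D = 0 mA

V_GS = V_G − V_S = 0.839 − 0.243 = 0.596 V; V_DS = V_D − V_S = 3.04 − 0.243 = 2.8 V.
V_GS = 0.596 V < V_th = 0.97 V, so the transistor is in cutoff.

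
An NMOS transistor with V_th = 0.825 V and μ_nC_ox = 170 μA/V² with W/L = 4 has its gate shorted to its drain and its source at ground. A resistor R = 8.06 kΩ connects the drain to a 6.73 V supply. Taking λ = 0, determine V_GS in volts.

With gate tied to drain, V_GS = V_DS ≥ V_GS − V_th, so the device is in saturation.
k_n = μ_nC_ox · (W/L) = 0.68 mA/V².
KCL at the drain: ½ k_n (V_GS − V_th)² = (V_DD − V_GS)/R.
Let x = V_GS − 0.825. Then 2.74 x² + x − 5.905 = 0, giving x = 1.3 V (positive root), so V_GS = 2.12 V.
I_D = (V_DD − V_GS)/R = (6.73 − 2.12) / 8.06 = 0.572 mA.

V_GS = 2.12 V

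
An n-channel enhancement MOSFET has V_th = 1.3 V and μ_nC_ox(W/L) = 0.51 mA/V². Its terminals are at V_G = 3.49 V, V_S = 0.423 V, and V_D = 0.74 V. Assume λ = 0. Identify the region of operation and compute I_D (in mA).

V_GS = V_G − V_S = 3.49 − 0.423 = 3.07 V; V_DS = V_D − V_S = 0.74 − 0.423 = 0.317 V.
V_ov = V_GS − V_th = 3.07 − 1.3 = 1.77 V.
Since V_DS = 0.317 V < V_ov = 1.77 V, the device is in the triode region.
I_D = k_n [V_ov · V_DS − ½ V_DS²] = 0.51 × [1.77 × 0.317 − 0.5 × 0.317²] = 0.26 mA.

Triode; I_D = 0.260 mA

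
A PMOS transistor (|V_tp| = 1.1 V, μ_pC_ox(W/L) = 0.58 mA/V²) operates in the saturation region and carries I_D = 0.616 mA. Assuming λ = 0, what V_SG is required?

V_SG = 2.56 V

In saturation I_D = ½ k_p (V_SG − |V_tp|)², so V_SG − |V_tp| = √(2 I_D / k_p) = √(2 × 0.616 / 0.58) = 1.46 V.
V_SG = 1.1 + 1.46 = 2.56 V.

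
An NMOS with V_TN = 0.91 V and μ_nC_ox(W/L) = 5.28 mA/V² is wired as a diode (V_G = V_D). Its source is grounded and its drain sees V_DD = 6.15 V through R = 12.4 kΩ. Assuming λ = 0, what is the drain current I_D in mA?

With gate tied to drain, V_GS = V_DS ≥ V_GS − V_TN, so the device is in saturation.
KCL at the drain: ½ k_n (V_GS − V_TN)² = (V_DD − V_GS)/R.
Let x = V_GS − 0.91. Then 32.7 x² + x − 5.24 = 0, giving x = 0.385 V (positive root), so V_GS = 1.3 V.
I_D = (V_DD − V_GS)/R = (6.15 − 1.3) / 12.4 = 0.392 mA.

I_D = 0.392 mA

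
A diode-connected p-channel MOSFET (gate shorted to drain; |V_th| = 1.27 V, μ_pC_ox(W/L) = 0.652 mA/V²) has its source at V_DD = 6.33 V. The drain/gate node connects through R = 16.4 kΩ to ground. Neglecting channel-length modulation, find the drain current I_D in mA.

With gate tied to drain, V_SG = V_SD ≥ V_SG − |V_th|, so the device is in saturation.
KCL at the drain: ½ k_p (V_SG − |V_th|)² = (V_DD − V_SG)/R.
Let x = V_SG − 1.27. Then 5.35 x² + x − 5.06 = 0, giving x = 0.884 V (positive root), so V_SG = 2.15 V.
I_D = (V_DD − V_SG)/R = (6.33 − 2.15) / 16.4 = 0.255 mA.

I_D = 0.255 mA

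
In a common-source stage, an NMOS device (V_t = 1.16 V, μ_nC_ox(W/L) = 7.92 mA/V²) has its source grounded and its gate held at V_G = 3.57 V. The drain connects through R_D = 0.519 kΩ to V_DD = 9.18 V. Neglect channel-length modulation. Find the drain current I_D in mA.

V_GS = V_G = 3.57 V, so V_ov = 3.57 − 1.16 = 2.41 V.
Assume saturation: I_D = ½ k_n V_ov² = 0.5 × 7.92 × 2.41² = 23 mA, giving V_DS = V_DD − I_D R_D = 9.18 − 23 × 0.519 = -2.76 V.
But -2.76 V < V_ov = 2.41 V, so the device is actually in triode.
In triode I_D = k_n[V_ov V_DS − ½ V_DS²] and I_D = (V_DD − V_DS)/R_D. Equating: 2.06 V_DS² − 10.91 V_DS + 9.18 = 0, giving V_DS = 1.05 V (the root below V_ov).
I_D = (9.18 − 1.05) / 0.519 = 15.7 mA.

I_D = 15.7 mA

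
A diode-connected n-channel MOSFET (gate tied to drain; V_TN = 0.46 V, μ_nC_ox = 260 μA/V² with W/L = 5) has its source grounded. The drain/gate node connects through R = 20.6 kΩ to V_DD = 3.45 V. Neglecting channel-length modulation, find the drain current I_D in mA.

With gate tied to drain, V_GS = V_DS ≥ V_GS − V_TN, so the device is in saturation.
k_n = μ_nC_ox · (W/L) = 1.3 mA/V².
KCL at the drain: ½ k_n (V_GS − V_TN)² = (V_DD − V_GS)/R.
Let x = V_GS − 0.46. Then 13.4 x² + x − 2.99 = 0, giving x = 0.437 V (positive root), so V_GS = 0.897 V.
I_D = (V_DD − V_GS)/R = (3.45 − 0.897) / 20.6 = 0.124 mA.

I_D = 0.124 mA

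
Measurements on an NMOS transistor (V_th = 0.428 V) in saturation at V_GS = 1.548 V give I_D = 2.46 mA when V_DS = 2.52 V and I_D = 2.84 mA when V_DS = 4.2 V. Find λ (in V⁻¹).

λ = 0.120 V⁻¹

With V_GS fixed, I_D ∝ (1 + λ V_DS) in saturation, so I_D2/I_D1 = (1 + λ V_DS2)/(1 + λ V_DS1).
2.84/2.46 = 1.154 = (1 + 4.2 λ)/(1 + 2.52 λ).
Solving: λ (I_D1 V_DS2 − I_D2 V_DS1) = I_D2 − I_D1, so λ = (2.84 − 2.46) / (2.46 × 4.2 − 2.84 × 2.52) = 0.38 / 3.18 = 0.12 V⁻¹.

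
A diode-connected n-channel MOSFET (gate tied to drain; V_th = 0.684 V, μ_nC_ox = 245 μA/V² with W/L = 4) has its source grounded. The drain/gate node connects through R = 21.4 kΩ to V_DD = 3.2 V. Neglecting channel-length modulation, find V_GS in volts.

V_GS = 1.13 V

With gate tied to drain, V_GS = V_DS ≥ V_GS − V_th, so the device is in saturation.
k_n = μ_nC_ox · (W/L) = 0.98 mA/V².
KCL at the drain: ½ k_n (V_GS − V_th)² = (V_DD − V_GS)/R.
Let x = V_GS − 0.684. Then 10.5 x² + x − 2.516 = 0, giving x = 0.444 V (positive root), so V_GS = 1.13 V.
I_D = (V_DD − V_GS)/R = (3.2 − 1.13) / 21.4 = 0.0968 mA.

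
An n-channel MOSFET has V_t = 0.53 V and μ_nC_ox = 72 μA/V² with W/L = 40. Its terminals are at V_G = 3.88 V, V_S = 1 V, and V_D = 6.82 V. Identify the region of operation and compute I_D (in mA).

Saturation; I_D = 7.95 mA

V_GS = V_G − V_S = 3.88 − 1 = 2.88 V; V_DS = V_D − V_S = 6.82 − 1 = 5.82 V.
k_n = μ_nC_ox · (W/L) = 2.88 mA/V².
V_ov = V_GS − V_t = 2.88 − 0.53 = 2.35 V.
Since V_DS = 5.82 V ≥ V_ov = 2.35 V, the device is in saturation.
I_D = ½ k_n V_ov² = 0.5 × 2.88 × 2.35² = 7.95 mA.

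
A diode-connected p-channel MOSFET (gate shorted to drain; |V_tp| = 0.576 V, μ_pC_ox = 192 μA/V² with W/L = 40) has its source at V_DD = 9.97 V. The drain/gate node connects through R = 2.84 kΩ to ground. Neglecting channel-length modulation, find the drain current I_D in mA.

I_D = 3.00 mA

With gate tied to drain, V_SG = V_SD ≥ V_SG − |V_tp|, so the device is in saturation.
k_p = μ_pC_ox · (W/L) = 7.68 mA/V².
KCL at the drain: ½ k_p (V_SG − |V_tp|)² = (V_DD − V_SG)/R.
Let x = V_SG − 0.576. Then 10.9 x² + x − 9.394 = 0, giving x = 0.883 V (positive root), so V_SG = 1.46 V.
I_D = (V_DD − V_SG)/R = (9.97 − 1.46) / 2.84 = 3 mA.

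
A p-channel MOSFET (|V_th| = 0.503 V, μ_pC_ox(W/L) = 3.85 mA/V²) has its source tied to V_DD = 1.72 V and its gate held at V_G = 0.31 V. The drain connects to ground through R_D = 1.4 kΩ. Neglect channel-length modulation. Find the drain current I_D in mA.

V_SG = V_DD − V_G = 1.72 − 0.31 = 1.41 V, so V_ov = 1.41 − 0.503 = 0.907 V.
Assume saturation: I_D = ½ k_p V_ov² = 0.5 × 3.85 × 0.907² = 1.58 mA, giving V_SD = V_DD − I_D R_D = 1.72 − 1.58 × 1.4 = -0.497 V.
But -0.497 V < V_ov = 0.907 V, so the device is actually in triode.
In triode I_D = k_p[V_ov V_SD − ½ V_SD²] and I_D = (V_DD − V_SD)/R_D. Equating: 2.69 V_SD² − 5.889 V_SD + 1.72 = 0, giving V_SD = 0.347 V (the root below V_ov).
I_D = (1.72 − 0.347) / 1.4 = 0.981 mA.

I_D = 0.981 mA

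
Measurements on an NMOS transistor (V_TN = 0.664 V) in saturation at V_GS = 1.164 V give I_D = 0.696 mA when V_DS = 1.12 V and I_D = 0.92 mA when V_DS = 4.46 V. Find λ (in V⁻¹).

With V_GS fixed, I_D ∝ (1 + λ V_DS) in saturation, so I_D2/I_D1 = (1 + λ V_DS2)/(1 + λ V_DS1).
0.92/0.696 = 1.322 = (1 + 4.46 λ)/(1 + 1.12 λ).
Solving: λ (I_D1 V_DS2 − I_D2 V_DS1) = I_D2 − I_D1, so λ = (0.92 − 0.696) / (0.696 × 4.46 − 0.92 × 1.12) = 0.224 / 2.07 = 0.108 V⁻¹.

λ = 0.108 V⁻¹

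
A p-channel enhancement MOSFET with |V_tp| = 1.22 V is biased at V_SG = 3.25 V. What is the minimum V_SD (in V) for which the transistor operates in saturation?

The boundary between triode and saturation is V_SD = V_SG − |V_tp| = V_ov.
V_ov = 3.25 − 1.22 = 2.03 V.

V_SD,sat = 2.03 V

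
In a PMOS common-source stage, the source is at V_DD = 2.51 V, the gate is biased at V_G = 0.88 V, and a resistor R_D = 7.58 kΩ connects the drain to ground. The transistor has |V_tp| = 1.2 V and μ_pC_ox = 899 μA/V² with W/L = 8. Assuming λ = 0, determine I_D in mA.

V_SG = V_DD − V_G = 2.51 − 0.88 = 1.63 V, so V_ov = 1.63 − 1.2 = 0.43 V.
k_p = μ_pC_ox · (W/L) = 7.192 mA/V².
Assume saturation: I_D = ½ k_p V_ov² = 0.5 × 7.192 × 0.43² = 0.665 mA, giving V_SD = V_DD − I_D R_D = 2.51 − 0.665 × 7.58 = -2.53 V.
But -2.53 V < V_ov = 0.43 V, so the device is actually in triode.
In triode I_D = k_p[V_ov V_SD − ½ V_SD²] and I_D = (V_DD − V_SD)/R_D. Equating: 27.3 V_SD² − 24.44 V_SD + 2.51 = 0, giving V_SD = 0.118 V (the root below V_ov).
I_D = (2.51 − 0.118) / 7.58 = 0.316 mA.

I_D = 0.316 mA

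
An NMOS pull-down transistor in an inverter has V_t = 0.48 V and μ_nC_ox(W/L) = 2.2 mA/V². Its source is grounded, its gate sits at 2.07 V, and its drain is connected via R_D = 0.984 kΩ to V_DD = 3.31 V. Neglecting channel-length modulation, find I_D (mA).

I_D = 2.37 mA

V_GS = V_G = 2.07 V, so V_ov = 2.07 − 0.48 = 1.59 V.
Assume saturation: I_D = ½ k_n V_ov² = 0.5 × 2.2 × 1.59² = 2.78 mA, giving V_DS = V_DD − I_D R_D = 3.31 − 2.78 × 0.984 = 0.574 V.
But 0.574 V < V_ov = 1.59 V, so the device is actually in triode.
In triode I_D = k_n[V_ov V_DS − ½ V_DS²] and I_D = (V_DD − V_DS)/R_D. Equating: 1.08 V_DS² − 4.442 V_DS + 3.31 = 0, giving V_DS = 0.978 V (the root below V_ov).
I_D = (3.31 − 0.978) / 0.984 = 2.37 mA.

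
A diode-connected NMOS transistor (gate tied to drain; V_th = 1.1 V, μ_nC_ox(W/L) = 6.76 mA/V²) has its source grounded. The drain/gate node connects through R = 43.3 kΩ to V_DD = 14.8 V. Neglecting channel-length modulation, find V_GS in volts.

With gate tied to drain, V_GS = V_DS ≥ V_GS − V_th, so the device is in saturation.
KCL at the drain: ½ k_n (V_GS − V_th)² = (V_DD − V_GS)/R.
Let x = V_GS − 1.1. Then 146 x² + x − 13.7 = 0, giving x = 0.303 V (positive root), so V_GS = 1.4 V.
I_D = (V_DD − V_GS)/R = (14.8 − 1.4) / 43.3 = 0.309 mA.

V_GS = 1.40 V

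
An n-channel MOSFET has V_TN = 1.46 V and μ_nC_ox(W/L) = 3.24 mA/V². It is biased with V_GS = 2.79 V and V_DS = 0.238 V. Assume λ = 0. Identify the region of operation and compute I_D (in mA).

Triode; I_D = 0.934 mA

V_ov = V_GS − V_TN = 2.79 − 1.46 = 1.33 V.
Since V_DS = 0.238 V < V_ov = 1.33 V, the device is in the triode region.
I_D = k_n [V_ov · V_DS − ½ V_DS²] = 3.24 × [1.33 × 0.238 − 0.5 × 0.238²] = 0.934 mA.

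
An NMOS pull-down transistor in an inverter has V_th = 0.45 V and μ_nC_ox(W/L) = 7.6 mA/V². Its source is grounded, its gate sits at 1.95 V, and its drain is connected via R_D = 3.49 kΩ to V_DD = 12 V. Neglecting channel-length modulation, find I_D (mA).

V_GS = V_G = 1.95 V, so V_ov = 1.95 − 0.45 = 1.5 V.
Assume saturation: I_D = ½ k_n V_ov² = 0.5 × 7.6 × 1.5² = 8.55 mA, giving V_DS = V_DD − I_D R_D = 12 − 8.55 × 3.49 = -17.8 V.
But -17.8 V < V_ov = 1.5 V, so the device is actually in triode.
In triode I_D = k_n[V_ov V_DS − ½ V_DS²] and I_D = (V_DD − V_DS)/R_D. Equating: 13.3 V_DS² − 40.79 V_DS + 12 = 0, giving V_DS = 0.33 V (the root below V_ov).
I_D = (12 − 0.33) / 3.49 = 3.34 mA.

I_D = 3.34 mA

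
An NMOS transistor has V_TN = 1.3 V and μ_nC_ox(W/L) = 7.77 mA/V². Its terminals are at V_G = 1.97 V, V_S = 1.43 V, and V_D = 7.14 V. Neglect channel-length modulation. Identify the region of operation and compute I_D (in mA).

V_GS = V_G − V_S = 1.97 − 1.43 = 0.54 V; V_DS = V_D − V_S = 7.14 − 1.43 = 5.71 V.
V_GS = 0.54 V < V_TN = 1.3 V, so the transistor is in cutoff.

Cutoff; I_D = 0 mA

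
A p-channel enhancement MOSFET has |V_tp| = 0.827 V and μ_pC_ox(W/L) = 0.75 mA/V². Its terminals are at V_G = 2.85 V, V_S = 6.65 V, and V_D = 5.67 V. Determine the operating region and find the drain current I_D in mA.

V_SG = V_S − V_G = 6.65 − 2.85 = 3.8 V; V_SD = V_S − V_D = 6.65 − 5.67 = 0.98 V.
V_ov = V_SG − |V_tp| = 3.8 − 0.827 = 2.97 V.
Since V_SD = 0.98 V < V_ov = 2.97 V, the device is in the triode region.
I_D = k_p [V_ov · V_SD − ½ V_SD²] = 0.75 × [2.97 × 0.98 − 0.5 × 0.98²] = 1.83 mA.

Triode; I_D = 1.83 mA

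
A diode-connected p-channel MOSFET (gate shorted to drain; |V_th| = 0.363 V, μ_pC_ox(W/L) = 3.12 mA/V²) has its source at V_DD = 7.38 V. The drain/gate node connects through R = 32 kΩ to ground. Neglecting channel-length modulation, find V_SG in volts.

With gate tied to drain, V_SG = V_SD ≥ V_SG − |V_th|, so the device is in saturation.
KCL at the drain: ½ k_p (V_SG − |V_th|)² = (V_DD − V_SG)/R.
Let x = V_SG − 0.363. Then 49.9 x² + x − 7.017 = 0, giving x = 0.365 V (positive root), so V_SG = 0.728 V.
I_D = (V_DD − V_SG)/R = (7.38 − 0.728) / 32 = 0.208 mA.

V_SG = 0.728 V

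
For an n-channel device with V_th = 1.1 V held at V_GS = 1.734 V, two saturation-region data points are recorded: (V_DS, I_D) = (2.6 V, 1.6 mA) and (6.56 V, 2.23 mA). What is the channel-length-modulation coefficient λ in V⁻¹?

λ = 0.134 V⁻¹

With V_GS fixed, I_D ∝ (1 + λ V_DS) in saturation, so I_D2/I_D1 = (1 + λ V_DS2)/(1 + λ V_DS1).
2.23/1.6 = 1.394 = (1 + 6.56 λ)/(1 + 2.6 λ).
Solving: λ (I_D1 V_DS2 − I_D2 V_DS1) = I_D2 − I_D1, so λ = (2.23 − 1.6) / (1.6 × 6.56 − 2.23 × 2.6) = 0.63 / 4.7 = 0.134 V⁻¹.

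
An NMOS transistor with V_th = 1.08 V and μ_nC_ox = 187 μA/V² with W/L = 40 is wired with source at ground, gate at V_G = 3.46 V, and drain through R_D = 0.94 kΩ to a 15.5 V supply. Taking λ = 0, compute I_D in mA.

I_D = 15.3 mA

V_GS = V_G = 3.46 V, so V_ov = 3.46 − 1.08 = 2.38 V.
k_n = μ_nC_ox · (W/L) = 7.48 mA/V².
Assume saturation: I_D = ½ k_n V_ov² = 0.5 × 7.48 × 2.38² = 21.2 mA, giving V_DS = V_DD − I_D R_D = 15.5 − 21.2 × 0.94 = -4.41 V.
But -4.41 V < V_ov = 2.38 V, so the device is actually in triode.
In triode I_D = k_n[V_ov V_DS − ½ V_DS²] and I_D = (V_DD − V_DS)/R_D. Equating: 3.52 V_DS² − 17.73 V_DS + 15.5 = 0, giving V_DS = 1.12 V (the root below V_ov).
I_D = (15.5 − 1.12) / 0.94 = 15.3 mA.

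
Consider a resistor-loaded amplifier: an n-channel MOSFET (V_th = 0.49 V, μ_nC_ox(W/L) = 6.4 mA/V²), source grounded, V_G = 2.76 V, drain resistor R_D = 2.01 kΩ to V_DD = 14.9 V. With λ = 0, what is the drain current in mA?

I_D = 7.13 mA

V_GS = V_G = 2.76 V, so V_ov = 2.76 − 0.49 = 2.27 V.
Assume saturation: I_D = ½ k_n V_ov² = 0.5 × 6.4 × 2.27² = 16.5 mA, giving V_DS = V_DD − I_D R_D = 14.9 − 16.5 × 2.01 = -18.2 V.
But -18.2 V < V_ov = 2.27 V, so the device is actually in triode.
In triode I_D = k_n[V_ov V_DS − ½ V_DS²] and I_D = (V_DD − V_DS)/R_D. Equating: 6.43 V_DS² − 30.2 V_DS + 14.9 = 0, giving V_DS = 0.56 V (the root below V_ov).
I_D = (14.9 − 0.56) / 2.01 = 7.13 mA.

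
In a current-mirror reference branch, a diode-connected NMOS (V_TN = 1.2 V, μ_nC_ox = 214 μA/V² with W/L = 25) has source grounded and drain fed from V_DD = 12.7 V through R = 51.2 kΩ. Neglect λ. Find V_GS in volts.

V_GS = 1.49 V

With gate tied to drain, V_GS = V_DS ≥ V_GS − V_TN, so the device is in saturation.
k_n = μ_nC_ox · (W/L) = 5.35 mA/V².
KCL at the drain: ½ k_n (V_GS − V_TN)² = (V_DD − V_GS)/R.
Let x = V_GS − 1.2. Then 137 x² + x − 11.5 = 0, giving x = 0.286 V (positive root), so V_GS = 1.49 V.
I_D = (V_DD − V_GS)/R = (12.7 − 1.49) / 51.2 = 0.219 mA.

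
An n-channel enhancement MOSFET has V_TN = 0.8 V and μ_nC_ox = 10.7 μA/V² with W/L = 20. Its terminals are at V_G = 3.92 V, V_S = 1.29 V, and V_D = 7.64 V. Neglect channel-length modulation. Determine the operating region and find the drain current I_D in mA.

Saturation; I_D = 0.358 mA

V_GS = V_G − V_S = 3.92 − 1.29 = 2.63 V; V_DS = V_D − V_S = 7.64 − 1.29 = 6.35 V.
k_n = μ_nC_ox · (W/L) = 0.214 mA/V².
V_ov = V_GS − V_TN = 2.63 − 0.8 = 1.83 V.
Since V_DS = 6.35 V ≥ V_ov = 1.83 V, the device is in saturation.
I_D = ½ k_n V_ov² = 0.5 × 0.214 × 1.83² = 0.358 mA.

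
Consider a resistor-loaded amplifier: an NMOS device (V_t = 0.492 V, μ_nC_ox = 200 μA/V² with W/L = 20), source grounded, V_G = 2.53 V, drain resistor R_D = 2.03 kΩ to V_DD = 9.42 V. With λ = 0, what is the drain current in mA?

I_D = 4.33 mA

V_GS = V_G = 2.53 V, so V_ov = 2.53 − 0.492 = 2.04 V.
k_n = μ_nC_ox · (W/L) = 4 mA/V².
Assume saturation: I_D = ½ k_n V_ov² = 0.5 × 4 × 2.04² = 8.31 mA, giving V_DS = V_DD − I_D R_D = 9.42 − 8.31 × 2.03 = -7.44 V.
But -7.44 V < V_ov = 2.04 V, so the device is actually in triode.
In triode I_D = k_n[V_ov V_DS − ½ V_DS²] and I_D = (V_DD − V_DS)/R_D. Equating: 4.06 V_DS² − 17.55 V_DS + 9.42 = 0, giving V_DS = 0.628 V (the root below V_ov).
I_D = (9.42 − 0.628) / 2.03 = 4.33 mA.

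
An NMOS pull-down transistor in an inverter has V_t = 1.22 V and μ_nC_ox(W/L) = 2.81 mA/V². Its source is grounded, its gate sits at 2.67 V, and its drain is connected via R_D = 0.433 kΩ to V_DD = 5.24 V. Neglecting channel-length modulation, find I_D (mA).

V_GS = V_G = 2.67 V, so V_ov = 2.67 − 1.22 = 1.45 V.
Assume saturation: I_D = ½ k_n V_ov² = 0.5 × 2.81 × 1.45² = 2.95 mA, giving V_DS = V_DD − I_D R_D = 5.24 − 2.95 × 0.433 = 3.96 V.
V_DS = 3.96 V ≥ V_ov = 1.45 V, confirming saturation.

I_D = 2.95 mA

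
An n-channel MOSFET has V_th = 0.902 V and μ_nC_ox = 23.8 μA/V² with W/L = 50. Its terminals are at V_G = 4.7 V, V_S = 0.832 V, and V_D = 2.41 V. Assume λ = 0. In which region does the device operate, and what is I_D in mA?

Triode; I_D = 4.09 mA

V_GS = V_G − V_S = 4.7 − 0.832 = 3.87 V; V_DS = V_D − V_S = 2.41 − 0.832 = 1.58 V.
k_n = μ_nC_ox · (W/L) = 1.19 mA/V².
V_ov = V_GS − V_th = 3.87 − 0.902 = 2.97 V.
Since V_DS = 1.58 V < V_ov = 2.97 V, the device is in the triode region.
I_D = k_n [V_ov · V_DS − ½ V_DS²] = 1.19 × [2.97 × 1.58 − 0.5 × 1.58²] = 4.09 mA.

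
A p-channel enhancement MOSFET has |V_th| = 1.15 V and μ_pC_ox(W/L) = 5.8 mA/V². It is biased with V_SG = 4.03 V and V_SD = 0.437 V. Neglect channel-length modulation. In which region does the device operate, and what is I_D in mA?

Triode; I_D = 6.75 mA

V_ov = V_SG − |V_th| = 4.03 − 1.15 = 2.88 V.
Since V_SD = 0.437 V < V_ov = 2.88 V, the device is in the triode region.
I_D = k_p [V_ov · V_SD − ½ V_SD²] = 5.8 × [2.88 × 0.437 − 0.5 × 0.437²] = 6.75 mA.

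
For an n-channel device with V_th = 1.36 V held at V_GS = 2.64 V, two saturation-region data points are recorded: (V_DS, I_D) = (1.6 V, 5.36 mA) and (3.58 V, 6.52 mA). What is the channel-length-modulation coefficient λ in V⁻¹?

λ = 0.132 V⁻¹

With V_GS fixed, I_D ∝ (1 + λ V_DS) in saturation, so I_D2/I_D1 = (1 + λ V_DS2)/(1 + λ V_DS1).
6.52/5.36 = 1.216 = (1 + 3.58 λ)/(1 + 1.6 λ).
Solving: λ (I_D1 V_DS2 − I_D2 V_DS1) = I_D2 − I_D1, so λ = (6.52 − 5.36) / (5.36 × 3.58 − 6.52 × 1.6) = 1.16 / 8.76 = 0.132 V⁻¹.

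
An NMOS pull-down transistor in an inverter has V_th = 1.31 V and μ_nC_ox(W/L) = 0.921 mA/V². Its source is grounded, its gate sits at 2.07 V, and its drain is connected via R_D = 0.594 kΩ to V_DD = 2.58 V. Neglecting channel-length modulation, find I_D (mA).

I_D = 0.266 mA

V_GS = V_G = 2.07 V, so V_ov = 2.07 − 1.31 = 0.76 V.
Assume saturation: I_D = ½ k_n V_ov² = 0.5 × 0.921 × 0.76² = 0.266 mA, giving V_DS = V_DD − I_D R_D = 2.58 − 0.266 × 0.594 = 2.42 V.
V_DS = 2.42 V ≥ V_ov = 0.76 V, confirming saturation.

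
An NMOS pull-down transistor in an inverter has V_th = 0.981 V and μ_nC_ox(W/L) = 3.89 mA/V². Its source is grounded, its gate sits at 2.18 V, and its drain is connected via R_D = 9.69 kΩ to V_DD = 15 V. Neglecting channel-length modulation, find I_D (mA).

V_GS = V_G = 2.18 V, so V_ov = 2.18 − 0.981 = 1.2 V.
Assume saturation: I_D = ½ k_n V_ov² = 0.5 × 3.89 × 1.2² = 2.8 mA, giving V_DS = V_DD − I_D R_D = 15 − 2.8 × 9.69 = -12.1 V.
But -12.1 V < V_ov = 1.2 V, so the device is actually in triode.
In triode I_D = k_n[V_ov V_DS − ½ V_DS²] and I_D = (V_DD − V_DS)/R_D. Equating: 18.8 V_DS² − 46.2 V_DS + 15 = 0, giving V_DS = 0.385 V (the root below V_ov).
I_D = (15 − 0.385) / 9.69 = 1.51 mA.

I_D = 1.51 mA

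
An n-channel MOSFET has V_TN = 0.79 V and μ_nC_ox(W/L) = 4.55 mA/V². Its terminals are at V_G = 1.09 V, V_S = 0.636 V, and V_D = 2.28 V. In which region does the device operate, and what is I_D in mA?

Cutoff; I_D = 0 mA

V_GS = V_G − V_S = 1.09 − 0.636 = 0.454 V; V_DS = V_D − V_S = 2.28 − 0.636 = 1.64 V.
V_GS = 0.454 V < V_TN = 0.79 V, so the transistor is in cutoff.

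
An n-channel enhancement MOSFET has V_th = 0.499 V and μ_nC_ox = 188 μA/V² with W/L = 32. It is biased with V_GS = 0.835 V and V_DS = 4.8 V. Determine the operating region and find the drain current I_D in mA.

k_n = μ_nC_ox · (W/L) = 6.016 mA/V².
V_ov = V_GS − V_th = 0.835 − 0.499 = 0.336 V.
Since V_DS = 4.8 V ≥ V_ov = 0.336 V, the device is in saturation.
I_D = ½ k_n V_ov² = 0.5 × 6.016 × 0.336² = 0.34 mA.

Saturation; I_D = 0.340 mA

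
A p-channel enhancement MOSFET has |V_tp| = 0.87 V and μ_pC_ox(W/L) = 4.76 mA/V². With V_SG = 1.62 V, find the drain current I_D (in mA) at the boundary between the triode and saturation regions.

At the boundary V_SD = V_ov = V_SG − |V_tp| = 1.62 − 0.87 = 0.75 V.
I_D = ½ k_p V_ov² = 0.5 × 4.76 × 0.75² = 1.34 mA.

I_D = 1.34 mA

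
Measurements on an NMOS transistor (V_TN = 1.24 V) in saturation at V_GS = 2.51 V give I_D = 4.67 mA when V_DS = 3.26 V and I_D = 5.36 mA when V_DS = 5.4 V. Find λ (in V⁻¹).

With V_GS fixed, I_D ∝ (1 + λ V_DS) in saturation, so I_D2/I_D1 = (1 + λ V_DS2)/(1 + λ V_DS1).
5.36/4.67 = 1.148 = (1 + 5.4 λ)/(1 + 3.26 λ).
Solving: λ (I_D1 V_DS2 − I_D2 V_DS1) = I_D2 − I_D1, so λ = (5.36 − 4.67) / (4.67 × 5.4 − 5.36 × 3.26) = 0.69 / 7.74 = 0.0891 V⁻¹.

λ = 0.0891 V⁻¹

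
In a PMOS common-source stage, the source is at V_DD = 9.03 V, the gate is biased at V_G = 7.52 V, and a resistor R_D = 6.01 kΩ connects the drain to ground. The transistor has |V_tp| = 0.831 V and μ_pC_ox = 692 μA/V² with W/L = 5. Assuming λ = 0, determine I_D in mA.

I_D = 0.798 mA

V_SG = V_DD − V_G = 9.03 − 7.52 = 1.51 V, so V_ov = 1.51 − 0.831 = 0.679 V.
k_p = μ_pC_ox · (W/L) = 3.46 mA/V².
Assume saturation: I_D = ½ k_p V_ov² = 0.5 × 3.46 × 0.679² = 0.798 mA, giving V_SD = V_DD − I_D R_D = 9.03 − 0.798 × 6.01 = 4.24 V.
V_SD = 4.24 V ≥ V_ov = 0.679 V, confirming saturation.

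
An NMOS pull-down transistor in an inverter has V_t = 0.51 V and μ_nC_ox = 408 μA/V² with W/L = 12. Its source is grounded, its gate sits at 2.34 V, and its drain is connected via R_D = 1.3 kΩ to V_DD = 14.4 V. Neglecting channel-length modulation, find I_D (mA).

I_D = 8.20 mA

V_GS = V_G = 2.34 V, so V_ov = 2.34 − 0.51 = 1.83 V.
k_n = μ_nC_ox · (W/L) = 4.896 mA/V².
Assume saturation: I_D = ½ k_n V_ov² = 0.5 × 4.896 × 1.83² = 8.2 mA, giving V_DS = V_DD − I_D R_D = 14.4 − 8.2 × 1.3 = 3.74 V.
V_DS = 3.74 V ≥ V_ov = 1.83 V, confirming saturation.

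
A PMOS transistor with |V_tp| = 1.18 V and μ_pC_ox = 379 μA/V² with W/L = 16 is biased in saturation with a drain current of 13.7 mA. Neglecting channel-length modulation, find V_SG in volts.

V_SG = 3.31 V

k_p = μ_pC_ox · (W/L) = 6.064 mA/V².
In saturation I_D = ½ k_p (V_SG − |V_tp|)², so V_SG − |V_tp| = √(2 I_D / k_p) = √(2 × 13.7 / 6.064) = 2.13 V.
V_SG = 1.18 + 2.13 = 3.31 V.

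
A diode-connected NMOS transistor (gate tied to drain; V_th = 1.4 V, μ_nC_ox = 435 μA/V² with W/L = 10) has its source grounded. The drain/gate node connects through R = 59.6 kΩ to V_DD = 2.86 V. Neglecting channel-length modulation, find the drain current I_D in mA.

I_D = 0.0228 mA

With gate tied to drain, V_GS = V_DS ≥ V_GS − V_th, so the device is in saturation.
k_n = μ_nC_ox · (W/L) = 4.35 mA/V².
KCL at the drain: ½ k_n (V_GS − V_th)² = (V_DD − V_GS)/R.
Let x = V_GS − 1.4. Then 130 x² + x − 1.46 = 0, giving x = 0.102 V (positive root), so V_GS = 1.5 V.
I_D = (V_DD − V_GS)/R = (2.86 − 1.5) / 59.6 = 0.0228 mA.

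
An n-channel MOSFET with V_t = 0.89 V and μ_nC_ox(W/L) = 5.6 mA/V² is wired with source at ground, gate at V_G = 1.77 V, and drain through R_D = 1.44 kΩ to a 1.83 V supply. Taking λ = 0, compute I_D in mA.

V_GS = V_G = 1.77 V, so V_ov = 1.77 − 0.89 = 0.88 V.
Assume saturation: I_D = ½ k_n V_ov² = 0.5 × 5.6 × 0.88² = 2.17 mA, giving V_DS = V_DD − I_D R_D = 1.83 − 2.17 × 1.44 = -1.29 V.
But -1.29 V < V_ov = 0.88 V, so the device is actually in triode.
In triode I_D = k_n[V_ov V_DS − ½ V_DS²] and I_D = (V_DD − V_DS)/R_D. Equating: 4.03 V_DS² − 8.096 V_DS + 1.83 = 0, giving V_DS = 0.26 V (the root below V_ov).
I_D = (1.83 − 0.26) / 1.44 = 1.09 mA.

I_D = 1.09 mA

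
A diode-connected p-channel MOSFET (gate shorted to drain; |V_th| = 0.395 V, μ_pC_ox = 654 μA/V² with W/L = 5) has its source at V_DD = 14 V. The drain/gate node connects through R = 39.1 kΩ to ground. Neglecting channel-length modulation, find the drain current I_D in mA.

I_D = 0.336 mA

With gate tied to drain, V_SG = V_SD ≥ V_SG − |V_th|, so the device is in saturation.
k_p = μ_pC_ox · (W/L) = 3.27 mA/V².
KCL at the drain: ½ k_p (V_SG − |V_th|)² = (V_DD − V_SG)/R.
Let x = V_SG − 0.395. Then 63.9 x² + x − 13.61 = 0, giving x = 0.454 V (positive root), so V_SG = 0.849 V.
I_D = (V_DD − V_SG)/R = (14 − 0.849) / 39.1 = 0.336 mA.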